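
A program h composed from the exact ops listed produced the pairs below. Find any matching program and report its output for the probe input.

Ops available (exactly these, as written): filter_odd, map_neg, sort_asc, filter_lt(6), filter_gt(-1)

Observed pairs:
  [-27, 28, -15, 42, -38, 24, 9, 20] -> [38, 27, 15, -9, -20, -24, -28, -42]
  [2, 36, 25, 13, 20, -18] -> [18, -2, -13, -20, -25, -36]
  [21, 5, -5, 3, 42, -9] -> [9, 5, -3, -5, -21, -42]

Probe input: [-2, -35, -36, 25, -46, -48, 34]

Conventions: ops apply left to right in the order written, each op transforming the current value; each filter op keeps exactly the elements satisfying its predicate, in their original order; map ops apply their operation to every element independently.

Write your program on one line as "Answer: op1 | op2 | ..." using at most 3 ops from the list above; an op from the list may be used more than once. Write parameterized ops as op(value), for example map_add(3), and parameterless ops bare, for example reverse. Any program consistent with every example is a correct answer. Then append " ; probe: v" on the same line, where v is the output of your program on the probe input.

sort_asc | map_neg ; probe: [48, 46, 36, 35, 2, -25, -34]

Check, running the answer program on each example:
  [-27, 28, -15, 42, -38, 24, 9, 20] -> [-38, -27, -15, 9, 20, 24, 28, 42] -> [38, 27, 15, -9, -20, -24, -28, -42]
  [2, 36, 25, 13, 20, -18] -> [-18, 2, 13, 20, 25, 36] -> [18, -2, -13, -20, -25, -36]
  [21, 5, -5, 3, 42, -9] -> [-9, -5, 3, 5, 21, 42] -> [9, 5, -3, -5, -21, -42]
  probe: [-2, -35, -36, 25, -46, -48, 34] -> [-48, -46, -36, -35, -2, 25, 34] -> [48, 46, 36, 35, 2, -25, -34]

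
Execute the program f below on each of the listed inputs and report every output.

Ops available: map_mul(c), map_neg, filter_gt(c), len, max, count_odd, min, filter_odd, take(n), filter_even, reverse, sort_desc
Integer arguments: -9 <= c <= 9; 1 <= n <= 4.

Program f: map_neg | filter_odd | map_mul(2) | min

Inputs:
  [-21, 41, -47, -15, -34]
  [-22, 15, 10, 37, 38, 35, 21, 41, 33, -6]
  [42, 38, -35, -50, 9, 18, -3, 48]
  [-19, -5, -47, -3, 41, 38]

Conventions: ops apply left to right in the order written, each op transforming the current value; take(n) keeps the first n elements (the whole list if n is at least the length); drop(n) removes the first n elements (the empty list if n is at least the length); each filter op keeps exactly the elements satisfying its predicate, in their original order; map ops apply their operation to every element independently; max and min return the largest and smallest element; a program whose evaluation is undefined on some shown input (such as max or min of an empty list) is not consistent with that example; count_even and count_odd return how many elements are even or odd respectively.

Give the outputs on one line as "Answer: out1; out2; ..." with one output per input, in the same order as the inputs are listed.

Execution, op by op:
  [-21, 41, -47, -15, -34] -> [21, -41, 47, 15, 34] -> [21, -41, 47, 15] -> [42, -82, 94, 30] -> -82
  [-22, 15, 10, 37, 38, 35, 21, 41, 33, -6] -> [22, -15, -10, -37, -38, -35, -21, -41, -33, 6] -> [-15, -37, -35, -21, -41, -33] -> [-30, -74, -70, -42, -82, -66] -> -82
  [42, 38, -35, -50, 9, 18, -3, 48] -> [-42, -38, 35, 50, -9, -18, 3, -48] -> [35, -9, 3] -> [70, -18, 6] -> -18
  [-19, -5, -47, -3, 41, 38] -> [19, 5, 47, 3, -41, -38] -> [19, 5, 47, 3, -41] -> [38, 10, 94, 6, -82] -> -82

-82; -82; -18; -82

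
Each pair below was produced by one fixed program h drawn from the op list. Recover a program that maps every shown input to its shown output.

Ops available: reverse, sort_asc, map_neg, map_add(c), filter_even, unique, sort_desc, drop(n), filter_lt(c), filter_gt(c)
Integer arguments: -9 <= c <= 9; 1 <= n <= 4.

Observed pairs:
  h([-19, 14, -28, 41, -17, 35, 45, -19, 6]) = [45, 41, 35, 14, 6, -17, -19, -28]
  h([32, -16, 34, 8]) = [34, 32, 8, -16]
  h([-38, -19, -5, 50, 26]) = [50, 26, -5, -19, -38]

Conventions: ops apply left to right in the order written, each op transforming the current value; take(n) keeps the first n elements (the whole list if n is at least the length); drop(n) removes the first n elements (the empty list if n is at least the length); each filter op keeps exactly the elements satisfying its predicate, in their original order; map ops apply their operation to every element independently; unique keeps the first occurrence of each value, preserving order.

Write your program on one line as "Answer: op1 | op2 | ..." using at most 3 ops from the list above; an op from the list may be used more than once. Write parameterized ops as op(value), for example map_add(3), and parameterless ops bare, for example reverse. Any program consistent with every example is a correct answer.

sort_desc | unique

Check, running the answer program on each example:
  [-19, 14, -28, 41, -17, 35, 45, -19, 6] -> [45, 41, 35, 14, 6, -17, -19, -19, -28] -> [45, 41, 35, 14, 6, -17, -19, -28]
  [32, -16, 34, 8] -> [34, 32, 8, -16] -> [34, 32, 8, -16]
  [-38, -19, -5, 50, 26] -> [50, 26, -5, -19, -38] -> [50, 26, -5, -19, -38]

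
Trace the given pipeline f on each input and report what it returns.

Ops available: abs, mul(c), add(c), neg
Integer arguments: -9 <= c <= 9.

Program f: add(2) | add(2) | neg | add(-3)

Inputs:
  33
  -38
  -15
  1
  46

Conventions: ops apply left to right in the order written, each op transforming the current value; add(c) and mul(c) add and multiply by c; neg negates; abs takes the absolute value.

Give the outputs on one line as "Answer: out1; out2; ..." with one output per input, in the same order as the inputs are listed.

Execution, op by op:
  33 -> 35 -> 37 -> -37 -> -40
  -38 -> -36 -> -34 -> 34 -> 31
  -15 -> -13 -> -11 -> 11 -> 8
  1 -> 3 -> 5 -> -5 -> -8
  46 -> 48 -> 50 -> -50 -> -53

-40; 31; 8; -8; -53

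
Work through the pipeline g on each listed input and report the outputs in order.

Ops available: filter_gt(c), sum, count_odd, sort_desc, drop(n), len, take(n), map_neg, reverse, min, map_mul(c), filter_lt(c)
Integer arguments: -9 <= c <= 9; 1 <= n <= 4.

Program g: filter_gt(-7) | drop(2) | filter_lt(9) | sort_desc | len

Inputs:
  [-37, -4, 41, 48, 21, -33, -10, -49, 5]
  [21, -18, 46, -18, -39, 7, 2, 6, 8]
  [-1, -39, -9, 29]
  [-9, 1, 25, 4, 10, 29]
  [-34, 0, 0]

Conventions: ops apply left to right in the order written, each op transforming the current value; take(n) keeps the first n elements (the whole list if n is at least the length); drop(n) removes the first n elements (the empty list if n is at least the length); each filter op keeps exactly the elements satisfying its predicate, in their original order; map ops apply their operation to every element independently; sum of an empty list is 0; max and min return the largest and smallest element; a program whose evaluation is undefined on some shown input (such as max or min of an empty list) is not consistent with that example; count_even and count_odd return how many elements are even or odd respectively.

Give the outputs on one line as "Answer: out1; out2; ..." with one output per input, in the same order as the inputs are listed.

1; 4; 0; 1; 0

Execution, op by op:
  [-37, -4, 41, 48, 21, -33, -10, -49, 5] -> [-4, 41, 48, 21, 5] -> [48, 21, 5] -> [5] -> [5] -> 1
  [21, -18, 46, -18, -39, 7, 2, 6, 8] -> [21, 46, 7, 2, 6, 8] -> [7, 2, 6, 8] -> [7, 2, 6, 8] -> [8, 7, 6, 2] -> 4
  [-1, -39, -9, 29] -> [-1, 29] -> [] -> [] -> [] -> 0
  [-9, 1, 25, 4, 10, 29] -> [1, 25, 4, 10, 29] -> [4, 10, 29] -> [4] -> [4] -> 1
  [-34, 0, 0] -> [0, 0] -> [] -> [] -> [] -> 0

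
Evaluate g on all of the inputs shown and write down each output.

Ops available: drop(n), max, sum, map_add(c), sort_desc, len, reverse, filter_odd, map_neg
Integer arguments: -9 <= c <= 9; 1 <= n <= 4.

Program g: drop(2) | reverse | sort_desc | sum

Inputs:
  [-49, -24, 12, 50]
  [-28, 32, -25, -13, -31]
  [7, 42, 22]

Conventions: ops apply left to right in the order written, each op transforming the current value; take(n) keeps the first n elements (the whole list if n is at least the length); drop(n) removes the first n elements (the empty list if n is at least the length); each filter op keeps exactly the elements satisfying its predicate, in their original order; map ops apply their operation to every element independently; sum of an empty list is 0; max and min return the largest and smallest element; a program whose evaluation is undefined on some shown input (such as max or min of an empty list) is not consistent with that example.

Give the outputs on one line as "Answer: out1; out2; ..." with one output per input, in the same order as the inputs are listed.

Execution, op by op:
  [-49, -24, 12, 50] -> [12, 50] -> [50, 12] -> [50, 12] -> 62
  [-28, 32, -25, -13, -31] -> [-25, -13, -31] -> [-31, -13, -25] -> [-13, -25, -31] -> -69
  [7, 42, 22] -> [22] -> [22] -> [22] -> 22

62; -69; 22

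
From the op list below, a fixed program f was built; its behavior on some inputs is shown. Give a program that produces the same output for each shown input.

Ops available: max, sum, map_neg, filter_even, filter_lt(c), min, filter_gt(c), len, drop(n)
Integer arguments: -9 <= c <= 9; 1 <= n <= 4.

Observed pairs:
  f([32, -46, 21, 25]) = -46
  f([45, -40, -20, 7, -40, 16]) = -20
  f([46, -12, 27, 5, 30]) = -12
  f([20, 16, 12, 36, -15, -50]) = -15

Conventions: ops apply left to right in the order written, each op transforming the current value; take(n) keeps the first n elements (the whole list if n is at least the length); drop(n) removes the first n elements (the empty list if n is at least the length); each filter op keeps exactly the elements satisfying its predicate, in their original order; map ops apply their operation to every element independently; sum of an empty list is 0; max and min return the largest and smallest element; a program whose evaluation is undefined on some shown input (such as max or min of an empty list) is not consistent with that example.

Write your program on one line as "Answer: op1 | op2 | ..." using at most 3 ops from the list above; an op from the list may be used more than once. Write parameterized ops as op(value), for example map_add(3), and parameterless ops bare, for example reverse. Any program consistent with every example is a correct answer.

filter_lt(-1) | max

Check, running the answer program on each example:
  [32, -46, 21, 25] -> [-46] -> -46
  [45, -40, -20, 7, -40, 16] -> [-40, -20, -40] -> -20
  [46, -12, 27, 5, 30] -> [-12] -> -12
  [20, 16, 12, 36, -15, -50] -> [-15, -50] -> -15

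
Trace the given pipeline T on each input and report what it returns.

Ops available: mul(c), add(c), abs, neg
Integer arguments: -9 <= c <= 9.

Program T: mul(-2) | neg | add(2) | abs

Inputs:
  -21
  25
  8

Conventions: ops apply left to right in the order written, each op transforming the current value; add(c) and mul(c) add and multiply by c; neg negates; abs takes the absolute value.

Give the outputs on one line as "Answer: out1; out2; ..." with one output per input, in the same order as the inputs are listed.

40; 52; 18

Execution, op by op:
  -21 -> 42 -> -42 -> -40 -> 40
  25 -> -50 -> 50 -> 52 -> 52
  8 -> -16 -> 16 -> 18 -> 18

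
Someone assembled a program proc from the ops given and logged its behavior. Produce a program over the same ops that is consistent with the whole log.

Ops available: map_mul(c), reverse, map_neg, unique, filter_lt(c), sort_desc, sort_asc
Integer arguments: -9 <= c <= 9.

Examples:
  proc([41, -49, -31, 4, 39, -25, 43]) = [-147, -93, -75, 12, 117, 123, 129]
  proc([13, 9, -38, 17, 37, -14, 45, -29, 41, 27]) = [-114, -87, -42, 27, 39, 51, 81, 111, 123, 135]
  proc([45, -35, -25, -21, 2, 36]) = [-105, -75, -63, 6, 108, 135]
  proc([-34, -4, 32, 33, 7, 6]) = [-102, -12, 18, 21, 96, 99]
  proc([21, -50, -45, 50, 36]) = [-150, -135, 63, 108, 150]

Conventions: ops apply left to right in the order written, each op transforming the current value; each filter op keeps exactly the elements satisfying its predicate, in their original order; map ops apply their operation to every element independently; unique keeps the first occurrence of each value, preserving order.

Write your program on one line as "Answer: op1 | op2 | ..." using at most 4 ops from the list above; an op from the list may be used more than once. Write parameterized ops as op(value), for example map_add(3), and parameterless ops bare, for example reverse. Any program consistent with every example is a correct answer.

sort_desc | map_neg | map_mul(-3) | reverse

Check, running the answer program on each example:
  [41, -49, -31, 4, 39, -25, 43] -> [43, 41, 39, 4, -25, -31, -49] -> [-43, -41, -39, -4, 25, 31, 49] -> [129, 123, 117, 12, -75, -93, -147] -> [-147, -93, -75, 12, 117, 123, 129]
  [13, 9, -38, 17, 37, -14, 45, -29, 41, 27] -> [45, 41, 37, 27, 17, 13, 9, -14, -29, -38] -> [-45, -41, -37, -27, -17, -13, -9, 14, 29, 38] -> [135, 123, 111, 81, 51, 39, 27, -42, -87, -114] -> [-114, -87, -42, 27, 39, 51, 81, 111, 123, 135]
  [45, -35, -25, -21, 2, 36] -> [45, 36, 2, -21, -25, -35] -> [-45, -36, -2, 21, 25, 35] -> [135, 108, 6, -63, -75, -105] -> [-105, -75, -63, 6, 108, 135]
  [-34, -4, 32, 33, 7, 6] -> [33, 32, 7, 6, -4, -34] -> [-33, -32, -7, -6, 4, 34] -> [99, 96, 21, 18, -12, -102] -> [-102, -12, 18, 21, 96, 99]
  [21, -50, -45, 50, 36] -> [50, 36, 21, -45, -50] -> [-50, -36, -21, 45, 50] -> [150, 108, 63, -135, -150] -> [-150, -135, 63, 108, 150]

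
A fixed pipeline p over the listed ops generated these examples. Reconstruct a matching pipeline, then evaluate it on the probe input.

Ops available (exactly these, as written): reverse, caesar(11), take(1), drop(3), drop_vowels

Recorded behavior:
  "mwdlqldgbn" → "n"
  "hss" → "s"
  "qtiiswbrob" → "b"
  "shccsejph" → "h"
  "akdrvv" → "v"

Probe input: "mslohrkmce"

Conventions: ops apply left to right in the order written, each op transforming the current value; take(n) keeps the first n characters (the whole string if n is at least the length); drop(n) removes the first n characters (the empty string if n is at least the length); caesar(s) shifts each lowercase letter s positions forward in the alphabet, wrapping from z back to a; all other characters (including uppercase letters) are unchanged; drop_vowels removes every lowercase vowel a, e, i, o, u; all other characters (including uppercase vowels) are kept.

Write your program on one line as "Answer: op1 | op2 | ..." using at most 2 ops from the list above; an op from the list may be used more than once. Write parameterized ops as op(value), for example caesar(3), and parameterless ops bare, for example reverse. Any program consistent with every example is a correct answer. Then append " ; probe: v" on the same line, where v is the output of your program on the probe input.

reverse | take(1) ; probe: "e"

Check, running the answer program on each example:
  "mwdlqldgbn" -> "nbgdlqldwm" -> "n"
  "hss" -> "ssh" -> "s"
  "qtiiswbrob" -> "borbwsiitq" -> "b"
  "shccsejph" -> "hpjescchs" -> "h"
  "akdrvv" -> "vvrdka" -> "v"
  probe: "mslohrkmce" -> "ecmkrholsm" -> "e"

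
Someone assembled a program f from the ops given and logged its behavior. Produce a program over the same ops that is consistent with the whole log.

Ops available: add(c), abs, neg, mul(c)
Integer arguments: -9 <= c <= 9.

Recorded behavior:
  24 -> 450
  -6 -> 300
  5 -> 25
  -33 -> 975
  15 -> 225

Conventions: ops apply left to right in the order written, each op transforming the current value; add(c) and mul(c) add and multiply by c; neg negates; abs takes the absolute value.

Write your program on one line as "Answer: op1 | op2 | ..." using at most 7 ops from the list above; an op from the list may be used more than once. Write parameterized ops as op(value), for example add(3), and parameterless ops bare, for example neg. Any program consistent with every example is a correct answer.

add(-6) | mul(-5) | neg | mul(-5) | neg | abs

Check, running the answer program on each example:
  24 -> 18 -> -90 -> 90 -> -450 -> 450 -> 450
  -6 -> -12 -> 60 -> -60 -> 300 -> -300 -> 300
  5 -> -1 -> 5 -> -5 -> 25 -> -25 -> 25
  -33 -> -39 -> 195 -> -195 -> 975 -> -975 -> 975
  15 -> 9 -> -45 -> 45 -> -225 -> 225 -> 225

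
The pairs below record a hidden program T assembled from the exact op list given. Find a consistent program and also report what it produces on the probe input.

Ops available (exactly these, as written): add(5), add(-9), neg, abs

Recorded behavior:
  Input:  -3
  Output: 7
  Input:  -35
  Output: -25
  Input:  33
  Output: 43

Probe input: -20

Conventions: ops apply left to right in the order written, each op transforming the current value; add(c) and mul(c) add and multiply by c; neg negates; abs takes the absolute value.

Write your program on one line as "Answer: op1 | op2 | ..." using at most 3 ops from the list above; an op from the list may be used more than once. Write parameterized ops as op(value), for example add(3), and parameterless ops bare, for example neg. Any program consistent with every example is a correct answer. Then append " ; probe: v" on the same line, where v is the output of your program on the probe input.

add(5) | add(5) ; probe: -10

Check, running the answer program on each example:
  -3 -> 2 -> 7
  -35 -> -30 -> -25
  33 -> 38 -> 43
  probe: -20 -> -15 -> -10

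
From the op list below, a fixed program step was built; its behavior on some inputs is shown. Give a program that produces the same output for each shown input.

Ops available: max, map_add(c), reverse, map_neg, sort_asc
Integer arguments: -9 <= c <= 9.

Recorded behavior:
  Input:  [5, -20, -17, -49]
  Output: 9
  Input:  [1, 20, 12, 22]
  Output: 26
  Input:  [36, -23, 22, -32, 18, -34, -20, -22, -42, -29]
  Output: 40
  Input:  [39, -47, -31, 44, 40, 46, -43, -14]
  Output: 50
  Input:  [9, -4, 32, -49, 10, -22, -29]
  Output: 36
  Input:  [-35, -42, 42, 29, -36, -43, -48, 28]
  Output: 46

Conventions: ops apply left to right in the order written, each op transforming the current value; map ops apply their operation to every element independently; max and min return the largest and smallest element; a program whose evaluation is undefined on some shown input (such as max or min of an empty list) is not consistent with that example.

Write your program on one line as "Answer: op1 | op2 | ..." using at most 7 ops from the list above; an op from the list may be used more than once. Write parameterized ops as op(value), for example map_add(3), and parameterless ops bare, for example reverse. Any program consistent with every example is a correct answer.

map_add(4) | sort_asc | map_neg | reverse | map_neg | max

Check, running the answer program on each example:
  [5, -20, -17, -49] -> [9, -16, -13, -45] -> [-45, -16, -13, 9] -> [45, 16, 13, -9] -> [-9, 13, 16, 45] -> [9, -13, -16, -45] -> 9
  [1, 20, 12, 22] -> [5, 24, 16, 26] -> [5, 16, 24, 26] -> [-5, -16, -24, -26] -> [-26, -24, -16, -5] -> [26, 24, 16, 5] -> 26
  [36, -23, 22, -32, 18, -34, -20, -22, -42, -29] -> [40, -19, 26, -28, 22, -30, -16, -18, -38, -25] -> [-38, -30, -28, -25, -19, -18, -16, 22, 26, 40] -> [38, 30, 28, 25, 19, 18, 16, -22, -26, -40] -> [-40, -26, -22, 16, 18, 19, 25, 28, 30, 38] -> [40, 26, 22, -16, -18, -19, -25, -28, -30, -38] -> 40
  [39, -47, -31, 44, 40, 46, -43, -14] -> [43, -43, -27, 48, 44, 50, -39, -10] -> [-43, -39, -27, -10, 43, 44, 48, 50] -> [43, 39, 27, 10, -43, -44, -48, -50] -> [-50, -48, -44, -43, 10, 27, 39, 43] -> [50, 48, 44, 43, -10, -27, -39, -43] -> 50
  [9, -4, 32, -49, 10, -22, -29] -> [13, 0, 36, -45, 14, -18, -25] -> [-45, -25, -18, 0, 13, 14, 36] -> [45, 25, 18, 0, -13, -14, -36] -> [-36, -14, -13, 0, 18, 25, 45] -> [36, 14, 13, 0, -18, -25, -45] -> 36
  [-35, -42, 42, 29, -36, -43, -48, 28] -> [-31, -38, 46, 33, -32, -39, -44, 32] -> [-44, -39, -38, -32, -31, 32, 33, 46] -> [44, 39, 38, 32, 31, -32, -33, -46] -> [-46, -33, -32, 31, 32, 38, 39, 44] -> [46, 33, 32, -31, -32, -38, -39, -44] -> 46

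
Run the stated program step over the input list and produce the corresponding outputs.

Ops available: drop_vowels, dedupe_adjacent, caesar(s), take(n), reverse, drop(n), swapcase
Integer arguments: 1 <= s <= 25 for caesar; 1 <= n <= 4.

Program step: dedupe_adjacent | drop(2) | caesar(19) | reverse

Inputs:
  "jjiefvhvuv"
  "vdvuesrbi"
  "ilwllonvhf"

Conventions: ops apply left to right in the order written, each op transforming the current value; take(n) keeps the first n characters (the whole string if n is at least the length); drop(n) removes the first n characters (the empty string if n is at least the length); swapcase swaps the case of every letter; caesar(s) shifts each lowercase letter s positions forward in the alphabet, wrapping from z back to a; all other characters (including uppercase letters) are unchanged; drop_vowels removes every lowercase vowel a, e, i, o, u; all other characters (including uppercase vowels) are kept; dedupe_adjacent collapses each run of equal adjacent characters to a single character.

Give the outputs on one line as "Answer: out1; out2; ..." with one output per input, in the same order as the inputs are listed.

Execution, op by op:
  "jjiefvhvuv" -> "jiefvhvuv" -> "efvhvuv" -> "xyoaono" -> "onoaoyx"
  "vdvuesrbi" -> "vdvuesrbi" -> "vuesrbi" -> "onxlkub" -> "buklxno"
  "ilwllonvhf" -> "ilwlonvhf" -> "wlonvhf" -> "pehgoay" -> "yaoghep"

"onoaoyx"; "buklxno"; "yaoghep"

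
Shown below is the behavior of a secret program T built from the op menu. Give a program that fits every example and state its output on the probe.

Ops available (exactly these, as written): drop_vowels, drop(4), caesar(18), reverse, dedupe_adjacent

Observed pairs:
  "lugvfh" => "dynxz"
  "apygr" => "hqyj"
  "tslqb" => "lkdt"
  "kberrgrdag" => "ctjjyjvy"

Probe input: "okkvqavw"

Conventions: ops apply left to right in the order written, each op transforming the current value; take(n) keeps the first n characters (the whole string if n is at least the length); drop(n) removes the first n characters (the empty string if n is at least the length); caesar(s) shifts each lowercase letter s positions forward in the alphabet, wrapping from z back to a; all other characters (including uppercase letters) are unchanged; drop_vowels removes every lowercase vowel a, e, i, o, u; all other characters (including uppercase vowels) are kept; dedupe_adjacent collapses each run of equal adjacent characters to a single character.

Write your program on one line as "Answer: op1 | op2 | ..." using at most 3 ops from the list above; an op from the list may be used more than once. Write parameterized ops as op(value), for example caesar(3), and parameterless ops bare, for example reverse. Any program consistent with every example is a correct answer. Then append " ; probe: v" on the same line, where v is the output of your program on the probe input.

drop_vowels | caesar(18) | drop_vowels ; probe: "ccnn"

Check, running the answer program on each example:
  "lugvfh" -> "lgvfh" -> "dynxz" -> "dynxz"
  "apygr" -> "pygr" -> "hqyj" -> "hqyj"
  "tslqb" -> "tslqb" -> "lkdit" -> "lkdt"
  "kberrgrdag" -> "kbrrgrdg" -> "ctjjyjvy" -> "ctjjyjvy"
  probe: "okkvqavw" -> "kkvqvw" -> "ccnino" -> "ccnn"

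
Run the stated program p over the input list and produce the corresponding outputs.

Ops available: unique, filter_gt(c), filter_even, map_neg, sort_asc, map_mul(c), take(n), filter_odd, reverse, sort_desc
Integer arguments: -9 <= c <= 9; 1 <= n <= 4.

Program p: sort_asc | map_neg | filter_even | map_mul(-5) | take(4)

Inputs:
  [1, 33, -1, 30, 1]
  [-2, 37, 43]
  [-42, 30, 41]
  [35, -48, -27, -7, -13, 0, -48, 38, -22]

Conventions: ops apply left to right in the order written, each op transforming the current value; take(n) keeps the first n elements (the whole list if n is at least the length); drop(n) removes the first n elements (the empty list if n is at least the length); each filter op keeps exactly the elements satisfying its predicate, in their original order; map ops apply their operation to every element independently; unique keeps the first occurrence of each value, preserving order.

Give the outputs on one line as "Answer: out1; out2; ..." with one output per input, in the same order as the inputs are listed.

[150]; [-10]; [-210, 150]; [-240, -240, -110, 0]

Execution, op by op:
  [1, 33, -1, 30, 1] -> [-1, 1, 1, 30, 33] -> [1, -1, -1, -30, -33] -> [-30] -> [150] -> [150]
  [-2, 37, 43] -> [-2, 37, 43] -> [2, -37, -43] -> [2] -> [-10] -> [-10]
  [-42, 30, 41] -> [-42, 30, 41] -> [42, -30, -41] -> [42, -30] -> [-210, 150] -> [-210, 150]
  [35, -48, -27, -7, -13, 0, -48, 38, -22] -> [-48, -48, -27, -22, -13, -7, 0, 35, 38] -> [48, 48, 27, 22, 13, 7, 0, -35, -38] -> [48, 48, 22, 0, -38] -> [-240, -240, -110, 0, 190] -> [-240, -240, -110, 0]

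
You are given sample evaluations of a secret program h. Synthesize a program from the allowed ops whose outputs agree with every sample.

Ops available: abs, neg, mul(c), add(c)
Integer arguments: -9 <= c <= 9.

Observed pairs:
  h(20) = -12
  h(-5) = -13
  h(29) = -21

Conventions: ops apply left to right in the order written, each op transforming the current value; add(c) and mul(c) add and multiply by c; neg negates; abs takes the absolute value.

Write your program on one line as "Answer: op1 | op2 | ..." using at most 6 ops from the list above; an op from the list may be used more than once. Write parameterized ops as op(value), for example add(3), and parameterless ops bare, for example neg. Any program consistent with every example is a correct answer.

neg | add(2) | add(6) | abs | neg

Check, running the answer program on each example:
  20 -> -20 -> -18 -> -12 -> 12 -> -12
  -5 -> 5 -> 7 -> 13 -> 13 -> -13
  29 -> -29 -> -27 -> -21 -> 21 -> -21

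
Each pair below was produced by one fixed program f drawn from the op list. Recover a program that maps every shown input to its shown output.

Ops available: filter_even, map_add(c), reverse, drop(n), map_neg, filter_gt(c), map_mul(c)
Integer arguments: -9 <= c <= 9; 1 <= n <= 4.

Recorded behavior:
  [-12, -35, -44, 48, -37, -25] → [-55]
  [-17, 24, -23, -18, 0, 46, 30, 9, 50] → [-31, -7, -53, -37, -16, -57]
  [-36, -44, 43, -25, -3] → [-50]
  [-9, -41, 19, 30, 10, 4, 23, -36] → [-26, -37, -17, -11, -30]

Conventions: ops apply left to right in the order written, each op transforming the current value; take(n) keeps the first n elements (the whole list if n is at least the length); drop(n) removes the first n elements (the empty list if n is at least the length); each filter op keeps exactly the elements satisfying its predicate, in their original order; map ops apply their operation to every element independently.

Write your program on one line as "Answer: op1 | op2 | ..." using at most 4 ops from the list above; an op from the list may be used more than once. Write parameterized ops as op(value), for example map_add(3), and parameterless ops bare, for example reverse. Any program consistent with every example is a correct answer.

drop(1) | map_add(7) | filter_gt(4) | map_neg

Check, running the answer program on each example:
  [-12, -35, -44, 48, -37, -25] -> [-35, -44, 48, -37, -25] -> [-28, -37, 55, -30, -18] -> [55] -> [-55]
  [-17, 24, -23, -18, 0, 46, 30, 9, 50] -> [24, -23, -18, 0, 46, 30, 9, 50] -> [31, -16, -11, 7, 53, 37, 16, 57] -> [31, 7, 53, 37, 16, 57] -> [-31, -7, -53, -37, -16, -57]
  [-36, -44, 43, -25, -3] -> [-44, 43, -25, -3] -> [-37, 50, -18, 4] -> [50] -> [-50]
  [-9, -41, 19, 30, 10, 4, 23, -36] -> [-41, 19, 30, 10, 4, 23, -36] -> [-34, 26, 37, 17, 11, 30, -29] -> [26, 37, 17, 11, 30] -> [-26, -37, -17, -11, -30]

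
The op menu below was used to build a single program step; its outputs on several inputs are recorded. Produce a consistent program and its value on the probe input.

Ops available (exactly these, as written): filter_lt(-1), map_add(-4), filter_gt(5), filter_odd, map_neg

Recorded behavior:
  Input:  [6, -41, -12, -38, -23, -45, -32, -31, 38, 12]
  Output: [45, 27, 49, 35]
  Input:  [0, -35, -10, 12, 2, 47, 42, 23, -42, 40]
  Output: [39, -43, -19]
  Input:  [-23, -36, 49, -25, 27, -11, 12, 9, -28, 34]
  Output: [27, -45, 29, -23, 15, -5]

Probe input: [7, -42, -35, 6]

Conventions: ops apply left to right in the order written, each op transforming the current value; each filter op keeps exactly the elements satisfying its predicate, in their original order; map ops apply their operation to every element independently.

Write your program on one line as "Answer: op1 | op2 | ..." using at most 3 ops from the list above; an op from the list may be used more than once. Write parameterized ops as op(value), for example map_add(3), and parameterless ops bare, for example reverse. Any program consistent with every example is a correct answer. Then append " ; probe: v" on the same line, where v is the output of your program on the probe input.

map_add(-4) | filter_odd | map_neg ; probe: [-3, 39]

Check, running the answer program on each example:
  [6, -41, -12, -38, -23, -45, -32, -31, 38, 12] -> [2, -45, -16, -42, -27, -49, -36, -35, 34, 8] -> [-45, -27, -49, -35] -> [45, 27, 49, 35]
  [0, -35, -10, 12, 2, 47, 42, 23, -42, 40] -> [-4, -39, -14, 8, -2, 43, 38, 19, -46, 36] -> [-39, 43, 19] -> [39, -43, -19]
  [-23, -36, 49, -25, 27, -11, 12, 9, -28, 34] -> [-27, -40, 45, -29, 23, -15, 8, 5, -32, 30] -> [-27, 45, -29, 23, -15, 5] -> [27, -45, 29, -23, 15, -5]
  probe: [7, -42, -35, 6] -> [3, -46, -39, 2] -> [3, -39] -> [-3, 39]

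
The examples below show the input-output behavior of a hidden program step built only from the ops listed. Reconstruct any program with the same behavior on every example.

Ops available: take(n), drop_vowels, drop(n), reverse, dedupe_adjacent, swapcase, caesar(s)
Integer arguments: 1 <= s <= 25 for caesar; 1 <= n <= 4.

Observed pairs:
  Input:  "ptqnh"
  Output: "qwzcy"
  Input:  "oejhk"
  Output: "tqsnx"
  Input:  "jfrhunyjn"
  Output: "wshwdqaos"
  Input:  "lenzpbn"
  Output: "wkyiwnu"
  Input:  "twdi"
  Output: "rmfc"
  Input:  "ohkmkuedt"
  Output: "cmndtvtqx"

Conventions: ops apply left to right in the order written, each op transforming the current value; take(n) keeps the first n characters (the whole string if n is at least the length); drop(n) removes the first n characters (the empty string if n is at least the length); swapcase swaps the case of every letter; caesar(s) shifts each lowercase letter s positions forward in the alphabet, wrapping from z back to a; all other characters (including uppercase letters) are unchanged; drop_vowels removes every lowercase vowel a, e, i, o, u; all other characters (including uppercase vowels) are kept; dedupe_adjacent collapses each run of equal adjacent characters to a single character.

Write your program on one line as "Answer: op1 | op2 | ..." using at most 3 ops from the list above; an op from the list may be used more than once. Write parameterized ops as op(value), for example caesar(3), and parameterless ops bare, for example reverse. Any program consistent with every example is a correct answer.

caesar(3) | caesar(6) | reverse

Check, running the answer program on each example:
  "ptqnh" -> "swtqk" -> "yczwq" -> "qwzcy"
  "oejhk" -> "rhmkn" -> "xnsqt" -> "tqsnx"
  "jfrhunyjn" -> "miukxqbmq" -> "soaqdwhsw" -> "wshwdqaos"
  "lenzpbn" -> "ohqcseq" -> "unwiykw" -> "wkyiwnu"
  "twdi" -> "wzgl" -> "cfmr" -> "rmfc"
  "ohkmkuedt" -> "rknpnxhgw" -> "xqtvtdnmc" -> "cmndtvtqx"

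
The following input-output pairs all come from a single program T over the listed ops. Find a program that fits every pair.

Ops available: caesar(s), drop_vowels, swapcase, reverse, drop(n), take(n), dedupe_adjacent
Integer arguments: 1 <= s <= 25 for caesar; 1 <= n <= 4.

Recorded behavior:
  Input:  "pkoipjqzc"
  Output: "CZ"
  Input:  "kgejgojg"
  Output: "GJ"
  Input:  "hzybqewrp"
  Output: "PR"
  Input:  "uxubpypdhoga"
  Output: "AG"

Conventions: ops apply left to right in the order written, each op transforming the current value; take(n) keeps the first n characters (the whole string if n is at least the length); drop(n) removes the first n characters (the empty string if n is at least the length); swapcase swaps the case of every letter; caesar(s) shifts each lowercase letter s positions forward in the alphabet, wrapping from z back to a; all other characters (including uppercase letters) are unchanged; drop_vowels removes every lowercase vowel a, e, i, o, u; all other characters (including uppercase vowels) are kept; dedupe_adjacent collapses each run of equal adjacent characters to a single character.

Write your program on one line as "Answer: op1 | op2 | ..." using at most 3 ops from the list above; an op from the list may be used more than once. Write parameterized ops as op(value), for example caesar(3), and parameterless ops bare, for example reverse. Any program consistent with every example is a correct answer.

reverse | take(2) | swapcase

Check, running the answer program on each example:
  "pkoipjqzc" -> "czqjpiokp" -> "cz" -> "CZ"
  "kgejgojg" -> "gjogjegk" -> "gj" -> "GJ"
  "hzybqewrp" -> "prweqbyzh" -> "pr" -> "PR"
  "uxubpypdhoga" -> "agohdpypbuxu" -> "ag" -> "AG"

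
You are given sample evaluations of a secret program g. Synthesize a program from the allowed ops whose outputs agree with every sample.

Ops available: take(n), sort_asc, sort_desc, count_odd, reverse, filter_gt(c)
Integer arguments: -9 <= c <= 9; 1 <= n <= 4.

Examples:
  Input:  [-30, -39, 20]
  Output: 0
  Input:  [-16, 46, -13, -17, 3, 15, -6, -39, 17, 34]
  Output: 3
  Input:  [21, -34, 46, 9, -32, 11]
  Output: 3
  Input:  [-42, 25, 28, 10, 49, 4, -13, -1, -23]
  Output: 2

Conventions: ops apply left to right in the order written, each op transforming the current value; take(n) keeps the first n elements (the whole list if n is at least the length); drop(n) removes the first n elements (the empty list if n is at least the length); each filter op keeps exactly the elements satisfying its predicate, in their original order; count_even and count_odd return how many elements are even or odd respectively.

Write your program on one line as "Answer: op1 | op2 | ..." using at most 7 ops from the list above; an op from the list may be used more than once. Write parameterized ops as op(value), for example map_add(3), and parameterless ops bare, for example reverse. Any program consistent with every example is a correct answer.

sort_desc | filter_gt(-3) | sort_asc | take(4) | reverse | count_odd

Check, running the answer program on each example:
  [-30, -39, 20] -> [20, -30, -39] -> [20] -> [20] -> [20] -> [20] -> 0
  [-16, 46, -13, -17, 3, 15, -6, -39, 17, 34] -> [46, 34, 17, 15, 3, -6, -13, -16, -17, -39] -> [46, 34, 17, 15, 3] -> [3, 15, 17, 34, 46] -> [3, 15, 17, 34] -> [34, 17, 15, 3] -> 3
  [21, -34, 46, 9, -32, 11] -> [46, 21, 11, 9, -32, -34] -> [46, 21, 11, 9] -> [9, 11, 21, 46] -> [9, 11, 21, 46] -> [46, 21, 11, 9] -> 3
  [-42, 25, 28, 10, 49, 4, -13, -1, -23] -> [49, 28, 25, 10, 4, -1, -13, -23, -42] -> [49, 28, 25, 10, 4, -1] -> [-1, 4, 10, 25, 28, 49] -> [-1, 4, 10, 25] -> [25, 10, 4, -1] -> 2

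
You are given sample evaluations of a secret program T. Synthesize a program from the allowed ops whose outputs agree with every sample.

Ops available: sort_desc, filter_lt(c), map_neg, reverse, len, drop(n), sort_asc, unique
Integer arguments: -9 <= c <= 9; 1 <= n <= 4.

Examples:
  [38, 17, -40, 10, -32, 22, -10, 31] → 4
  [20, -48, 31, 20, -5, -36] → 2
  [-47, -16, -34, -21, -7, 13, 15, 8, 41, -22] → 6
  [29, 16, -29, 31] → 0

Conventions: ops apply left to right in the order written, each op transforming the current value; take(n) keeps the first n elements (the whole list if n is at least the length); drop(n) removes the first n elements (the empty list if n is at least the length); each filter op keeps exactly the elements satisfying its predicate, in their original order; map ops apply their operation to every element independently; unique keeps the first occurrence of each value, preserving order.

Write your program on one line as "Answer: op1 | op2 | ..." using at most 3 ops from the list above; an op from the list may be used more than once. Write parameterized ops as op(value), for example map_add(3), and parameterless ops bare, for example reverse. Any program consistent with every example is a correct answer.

drop(4) | reverse | len

Check, running the answer program on each example:
  [38, 17, -40, 10, -32, 22, -10, 31] -> [-32, 22, -10, 31] -> [31, -10, 22, -32] -> 4
  [20, -48, 31, 20, -5, -36] -> [-5, -36] -> [-36, -5] -> 2
  [-47, -16, -34, -21, -7, 13, 15, 8, 41, -22] -> [-7, 13, 15, 8, 41, -22] -> [-22, 41, 8, 15, 13, -7] -> 6
  [29, 16, -29, 31] -> [] -> [] -> 0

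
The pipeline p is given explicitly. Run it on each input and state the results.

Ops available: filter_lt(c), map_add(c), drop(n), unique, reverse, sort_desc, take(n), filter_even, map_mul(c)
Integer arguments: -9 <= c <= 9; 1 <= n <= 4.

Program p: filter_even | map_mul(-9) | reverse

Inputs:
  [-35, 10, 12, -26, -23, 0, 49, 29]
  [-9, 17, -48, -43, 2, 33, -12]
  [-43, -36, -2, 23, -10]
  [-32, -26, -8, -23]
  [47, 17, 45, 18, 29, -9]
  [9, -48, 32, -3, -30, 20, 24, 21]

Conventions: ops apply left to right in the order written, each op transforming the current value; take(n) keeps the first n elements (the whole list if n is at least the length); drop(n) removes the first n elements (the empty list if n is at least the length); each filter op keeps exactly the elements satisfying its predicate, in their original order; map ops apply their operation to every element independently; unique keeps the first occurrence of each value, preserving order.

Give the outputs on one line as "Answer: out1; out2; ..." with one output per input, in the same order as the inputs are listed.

[0, 234, -108, -90]; [108, -18, 432]; [90, 18, 324]; [72, 234, 288]; [-162]; [-216, -180, 270, -288, 432]

Execution, op by op:
  [-35, 10, 12, -26, -23, 0, 49, 29] -> [10, 12, -26, 0] -> [-90, -108, 234, 0] -> [0, 234, -108, -90]
  [-9, 17, -48, -43, 2, 33, -12] -> [-48, 2, -12] -> [432, -18, 108] -> [108, -18, 432]
  [-43, -36, -2, 23, -10] -> [-36, -2, -10] -> [324, 18, 90] -> [90, 18, 324]
  [-32, -26, -8, -23] -> [-32, -26, -8] -> [288, 234, 72] -> [72, 234, 288]
  [47, 17, 45, 18, 29, -9] -> [18] -> [-162] -> [-162]
  [9, -48, 32, -3, -30, 20, 24, 21] -> [-48, 32, -30, 20, 24] -> [432, -288, 270, -180, -216] -> [-216, -180, 270, -288, 432]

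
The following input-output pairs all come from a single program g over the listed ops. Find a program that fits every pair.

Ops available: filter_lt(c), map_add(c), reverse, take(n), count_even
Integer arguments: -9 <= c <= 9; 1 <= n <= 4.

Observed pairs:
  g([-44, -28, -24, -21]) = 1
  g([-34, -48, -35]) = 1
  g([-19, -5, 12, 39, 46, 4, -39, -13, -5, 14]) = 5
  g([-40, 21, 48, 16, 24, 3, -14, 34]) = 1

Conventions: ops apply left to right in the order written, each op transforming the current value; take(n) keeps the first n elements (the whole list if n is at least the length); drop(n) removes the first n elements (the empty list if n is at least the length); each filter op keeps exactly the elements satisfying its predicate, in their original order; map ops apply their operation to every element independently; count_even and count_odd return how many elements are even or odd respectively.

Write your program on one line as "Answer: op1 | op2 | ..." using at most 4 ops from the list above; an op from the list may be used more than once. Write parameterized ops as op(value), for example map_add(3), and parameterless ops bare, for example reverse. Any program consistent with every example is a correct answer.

map_add(-6) | filter_lt(8) | map_add(7) | count_even

Check, running the answer program on each example:
  [-44, -28, -24, -21] -> [-50, -34, -30, -27] -> [-50, -34, -30, -27] -> [-43, -27, -23, -20] -> 1
  [-34, -48, -35] -> [-40, -54, -41] -> [-40, -54, -41] -> [-33, -47, -34] -> 1
  [-19, -5, 12, 39, 46, 4, -39, -13, -5, 14] -> [-25, -11, 6, 33, 40, -2, -45, -19, -11, 8] -> [-25, -11, 6, -2, -45, -19, -11] -> [-18, -4, 13, 5, -38, -12, -4] -> 5
  [-40, 21, 48, 16, 24, 3, -14, 34] -> [-46, 15, 42, 10, 18, -3, -20, 28] -> [-46, -3, -20] -> [-39, 4, -13] -> 1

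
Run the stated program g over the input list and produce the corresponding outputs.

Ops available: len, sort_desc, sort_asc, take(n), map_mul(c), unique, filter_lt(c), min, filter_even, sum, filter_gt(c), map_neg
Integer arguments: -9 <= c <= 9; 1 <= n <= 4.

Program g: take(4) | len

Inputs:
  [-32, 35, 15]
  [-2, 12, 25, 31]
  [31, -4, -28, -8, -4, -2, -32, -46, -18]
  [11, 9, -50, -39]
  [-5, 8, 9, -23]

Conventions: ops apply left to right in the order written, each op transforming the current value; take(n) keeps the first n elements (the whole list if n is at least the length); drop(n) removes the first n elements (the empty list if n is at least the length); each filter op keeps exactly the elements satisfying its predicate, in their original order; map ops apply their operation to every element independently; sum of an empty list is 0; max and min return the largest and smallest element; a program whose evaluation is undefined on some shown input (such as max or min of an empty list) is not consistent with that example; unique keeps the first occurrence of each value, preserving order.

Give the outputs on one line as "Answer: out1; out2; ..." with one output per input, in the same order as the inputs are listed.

Execution, op by op:
  [-32, 35, 15] -> [-32, 35, 15] -> 3
  [-2, 12, 25, 31] -> [-2, 12, 25, 31] -> 4
  [31, -4, -28, -8, -4, -2, -32, -46, -18] -> [31, -4, -28, -8] -> 4
  [11, 9, -50, -39] -> [11, 9, -50, -39] -> 4
  [-5, 8, 9, -23] -> [-5, 8, 9, -23] -> 4

3; 4; 4; 4; 4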